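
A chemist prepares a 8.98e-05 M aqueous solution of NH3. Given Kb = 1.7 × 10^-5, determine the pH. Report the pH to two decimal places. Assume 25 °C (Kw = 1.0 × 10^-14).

pH = 9.50

NH3 + H2O ⇌ NH4+ + OH-
Kb = [OH-]²/(8.98e-05 − [OH-]) = 1.7 × 10^-5
Here C₀/Kb ≈ 5.28, so the small-[OH-] approximation fails. Use the quadratic:
[OH-] = [−1.7e-05 + √(1.7e-05² + 6.11e-09)]/2 = 3.15 × 10^-5 M
pOH = 4.50, so pH = 14.00 − pOH = 9.50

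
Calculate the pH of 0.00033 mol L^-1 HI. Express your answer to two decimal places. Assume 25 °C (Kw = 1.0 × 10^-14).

HI is a strong acid and dissociates completely, so [H+] = 0.00033 M.
pH = -log(0.00033) = 3.48

pH = 3.48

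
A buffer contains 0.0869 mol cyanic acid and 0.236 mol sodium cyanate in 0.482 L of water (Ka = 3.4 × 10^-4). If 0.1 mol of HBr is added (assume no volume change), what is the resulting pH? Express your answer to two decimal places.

pH = 3.33

Added H+ converts OCN- to HOCN: HOCN → 0.187 mol, OCN- → 0.136 mol.
pKa = −log(3.4 × 10^-4) = 3.469
Henderson–Hasselbalch with mole ratio 0.136/0.187: pH = 3.469 + (-0.138)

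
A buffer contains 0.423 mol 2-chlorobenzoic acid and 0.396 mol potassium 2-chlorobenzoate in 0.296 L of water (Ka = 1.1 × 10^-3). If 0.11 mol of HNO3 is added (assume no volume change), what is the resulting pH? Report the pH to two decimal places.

pH = 2.69

Added H+ converts ClC6H4COO- to ClC6H4COOH: ClC6H4COOH → 0.533 mol, ClC6H4COO- → 0.286 mol.
pKa = −log(1.1 × 10^-3) = 2.959
pH = pKa + log(n_ClC6H4COO-/n_ClC6H4COOH) = 2.959 + log(0.286/0.533) = 2.959 + (-0.270)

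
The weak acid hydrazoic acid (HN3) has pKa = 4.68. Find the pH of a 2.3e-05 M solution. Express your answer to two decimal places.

pH = 4.86

HN3 ⇌ N3- + H+
Ka = 10^(−4.68) = 2.09 × 10^-5
From the ICE table, Ka = [H+]²/(2.3e-05 − [H+]) = 2.09 × 10^-5.
Here C₀/Ka ≈ 1.1, so the small-[H+] approximation fails. Use the quadratic:
[H+] = (−Ka + √(Ka² + 4·Ka·C₀))/2 = 1.38 × 10^-5 M
pH = −log(1.38 × 10^-5) = 4.86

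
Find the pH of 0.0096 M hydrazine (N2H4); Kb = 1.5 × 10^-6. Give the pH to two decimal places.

pH = 10.08

N2H4 + H2O ⇌ N2H5+ + OH-
Let x = [OH-] at equilibrium. Kb = x²/(0.0096 − x).
Neglecting x in the denominator: x = √(1.5 × 10^-6 × 0.0096) = 1.20 × 10^-4 M
(x/C₀ = 1.3% < 5%, so the approximation holds.)
pOH = 3.92, so pH = 14.00 − pOH = 10.08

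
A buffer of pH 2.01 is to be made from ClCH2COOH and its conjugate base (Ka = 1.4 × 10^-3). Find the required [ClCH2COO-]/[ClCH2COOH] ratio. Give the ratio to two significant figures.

pKa = -log(1.4 × 10^-3) = 2.854
pH = pKa + log(r) ⇒ log(r) = 2.01 − 2.854 = -0.844
r = [ClCH2COO-]/[ClCH2COOH] = 10^(-0.844) = 0.143

ratio = 0.14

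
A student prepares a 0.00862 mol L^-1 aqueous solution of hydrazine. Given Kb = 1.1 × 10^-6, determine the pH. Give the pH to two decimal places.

pH = 9.99

N2H4 + H2O ⇌ N2H5+ + OH-
Kb = [OH-]²/(0.00862 − [OH-]) = 1.1 × 10^-6
Since Kb ≪ C₀, [OH-] ≈ √(Kb·C₀) = 9.74 × 10^-5 M.
pOH = −log(9.74 × 10^-5) = 4.01; pH = 14.00 − 4.01 = 9.99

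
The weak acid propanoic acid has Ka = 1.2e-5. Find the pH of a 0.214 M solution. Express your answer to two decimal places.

pH = 2.80

CH3CH2COOH ⇌ CH3CH2COO- + H+
Ka = [H+]²/(0.214 − [H+]) = 1.2 × 10^-5
Assume [H+] ≪ 0.214: [H+] ≈ √(1.2 × 10^-5 × 0.214) = 1.60 × 10^-3 M
Check: 0.75% ionized — well under 5%, approximation valid.
pH = −log[H+] = −log(1.60 × 10^-3) = 2.80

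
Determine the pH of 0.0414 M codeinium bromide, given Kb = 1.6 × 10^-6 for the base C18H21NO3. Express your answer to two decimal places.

pH = 4.79

C18H22NO3+ is the conjugate acid of the weak base C18H21NO3.
Ka = Kw/Kb = 1.0×10^-14 / 1.6 × 10^-6 = 6.25 × 10^-9
Ka = [H+]²/(0.0414 − [H+]) = 6.25 × 10^-9
Since Ka ≪ C₀, [H+] ≈ √(Ka·C₀) = 1.61 × 10^-5 M.
Check: 0.039% ionized — well under 5%, approximation valid.
pH = −log[H+] = −log(1.61 × 10^-5) = 4.79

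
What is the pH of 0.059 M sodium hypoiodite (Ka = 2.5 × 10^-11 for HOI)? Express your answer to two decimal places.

pH = 11.67

OI- is the conjugate base of the weak acid HOI.
Kb = Kw/Ka = 1.0×10^-14 / 2.5 × 10^-11 = 4.00 × 10^-4
Kb = [OH-]²/(0.059 − [OH-]) = 4.00 × 10^-4
The 5% rule fails; solving [OH-]² + Kb·[OH-] − Kb·C₀ = 0 exactly:
[OH-] = [−0.0004 + √(0.0004² + 9.44e-05)]/2 = 4.66 × 10^-3 M
pOH = −log(4.66 × 10^-3) = 2.33; pH = 14.00 − 2.33 = 11.67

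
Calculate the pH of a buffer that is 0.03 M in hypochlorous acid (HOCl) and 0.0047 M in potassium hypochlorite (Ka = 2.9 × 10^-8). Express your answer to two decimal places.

pKa = −log(2.9 × 10^-8) = 7.538
pH = pKa + log([A⁻]/[HA]) = 7.538 + log(0.0047/0.03)
pH = 7.538 + (-0.805) = 6.73

pH = 6.73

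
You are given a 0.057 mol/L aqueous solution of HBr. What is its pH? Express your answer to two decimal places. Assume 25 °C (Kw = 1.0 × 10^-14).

HBr is a strong acid and dissociates completely, so [H+] = 0.057 M.
pH = -log(0.057) = 1.24

pH = 1.24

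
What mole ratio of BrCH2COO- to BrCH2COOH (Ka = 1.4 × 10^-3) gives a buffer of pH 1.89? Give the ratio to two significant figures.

pKa = -log(1.4 × 10^-3) = 2.854
pH = pKa + log(r) ⇒ log(r) = 1.89 − 2.854 = -0.964
r = [BrCH2COO-]/[BrCH2COOH] = 10^(-0.964) = 0.109

ratio = 0.11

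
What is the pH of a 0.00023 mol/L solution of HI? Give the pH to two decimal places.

pH = 3.64

HI is a strong acid and dissociates completely, so [H+] = 0.00023 M.
pH = -log(0.00023) = 3.64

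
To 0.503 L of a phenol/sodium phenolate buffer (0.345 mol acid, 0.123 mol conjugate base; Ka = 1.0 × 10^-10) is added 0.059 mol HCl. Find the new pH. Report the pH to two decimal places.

Added H+ converts C6H5O- to C6H5OH: C6H5OH → 0.404 mol, C6H5O- → 0.064 mol.
pKa = −log(1.0 × 10^-10) = 10.000
Henderson–Hasselbalch with mole ratio 0.064/0.404: pH = 10.000 + (-0.800)

pH = 9.20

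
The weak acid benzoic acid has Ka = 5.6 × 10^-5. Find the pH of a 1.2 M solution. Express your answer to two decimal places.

C6H5COOH ⇌ C6H5COO- + H+
Let x = [H+] at equilibrium. Ka = x²/(1.2 − x).
Assume x ≪ 1.2: x ≈ √(5.6 × 10^-5 × 1.2) = 8.20 × 10^-3 M
(x/C₀ = 0.68% < 5%, so the approximation holds.)
pH = −log[H+] = −log(8.20 × 10^-3) = 2.09

pH = 2.09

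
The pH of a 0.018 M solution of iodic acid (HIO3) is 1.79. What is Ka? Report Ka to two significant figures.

Ka = 1.5 × 10^-1

[H+] = 10^(-1.79) = 1.62 × 10^-2 M
At equilibrium [HA] = 0.018 − 1.62 × 10^-2 = 1.80 × 10^-3 M
Ka = [H+][A-]/[HA] = (1.62 × 10^-2)² / 1.80 × 10^-3 = 1.5 × 10^-1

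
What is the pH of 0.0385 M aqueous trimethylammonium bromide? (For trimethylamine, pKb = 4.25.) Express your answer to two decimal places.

(CH3)3NH+ is the conjugate acid of the weak base (CH3)3N.
Kb = 10^(−4.25) = 5.62 × 10^-5
Ka = Kw/Kb = 1.0×10^-14 / 5.62 × 10^-5 = 1.78 × 10^-10
Let x = [H+] at equilibrium. Ka = x²/(0.0385 − x).
Neglecting x in the denominator: x = √(1.78 × 10^-10 × 0.0385) = 2.62 × 10^-6 M
Check: 0.0068% ionized — well under 5%, approximation valid.
pH = −log[H+] = −log(2.62 × 10^-6) = 5.58

pH = 5.58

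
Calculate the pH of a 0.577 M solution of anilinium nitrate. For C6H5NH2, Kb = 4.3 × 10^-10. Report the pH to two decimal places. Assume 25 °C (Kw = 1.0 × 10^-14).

C6H5NH3+ is the conjugate acid of the weak base C6H5NH2.
Ka = Kw/Kb = 1.0×10^-14 / 4.3 × 10^-10 = 2.33 × 10^-5
From the ICE table, Ka = x²/(0.577 − x) = 2.33 × 10^-5.
Neglecting x in the denominator: x = √(2.33 × 10^-5 × 0.577) = 3.67 × 10^-3 M
Check: 0.64% ionized — well under 5%, approximation valid.
pH = −log[H+] = −log(3.67 × 10^-3) = 2.44

pH = 2.44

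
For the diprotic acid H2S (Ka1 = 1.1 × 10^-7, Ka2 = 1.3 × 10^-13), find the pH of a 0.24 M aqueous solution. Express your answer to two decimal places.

Ka1 ≫ Ka2, so treat the first dissociation as the only significant source of H+.
Ka1 = x²/(0.24 − x) = 1.1 × 10^-7
x ≈ √(1.1 × 10^-7 × 0.24) = 1.62 × 10^-4 M
pH = −log(1.62 × 10^-4) = 3.79

pH = 3.79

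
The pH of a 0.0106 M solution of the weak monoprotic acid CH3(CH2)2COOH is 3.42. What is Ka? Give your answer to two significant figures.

Ka = 1.4 × 10^-5

[H+] = 10^(-3.42) = 3.80 × 10^-4 M
At equilibrium [HA] = 0.0106 − 3.80 × 10^-4 = 1.02 × 10^-2 M
Ka = [H+][A-]/[HA] = (3.80 × 10^-4)² / 1.02 × 10^-2 = 1.4 × 10^-5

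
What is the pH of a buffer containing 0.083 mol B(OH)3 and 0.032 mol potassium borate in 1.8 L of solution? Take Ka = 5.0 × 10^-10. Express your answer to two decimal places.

pKa = −log(5.0 × 10^-10) = 9.301
pH = pKa + log([A⁻]/[HA]) = 9.301 + log(0.032/0.083)
pH = 9.301 + (-0.414) = 8.89

pH = 8.89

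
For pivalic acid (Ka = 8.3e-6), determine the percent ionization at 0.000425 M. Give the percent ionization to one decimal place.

(CH3)3CCOOH ⇌ (CH3)3CCOO- + H+; let x = [H+] at equilibrium.
Ka = x²/(C₀ − x); solving the quadratic gives x = 5.54 × 10^-5 M.
Fraction ionized = 5.54 × 10^-5 / 0.000425 = 0.1304 → 13.0%

13.0%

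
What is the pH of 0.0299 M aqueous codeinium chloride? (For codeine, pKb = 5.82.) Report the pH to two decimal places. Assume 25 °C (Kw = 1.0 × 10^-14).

pH = 4.85

C18H22NO3+ is the conjugate acid of the weak base C18H21NO3.
Kb = 10^(−5.82) = 1.51 × 10^-6
Ka = Kw/Kb = 1.0×10^-14 / 1.51 × 10^-6 = 6.62 × 10^-9
Let x = [H+] at equilibrium. Ka = x²/(0.0299 − x).
Assume x ≪ 0.0299: x ≈ √(6.62 × 10^-9 × 0.0299) = 1.41 × 10^-5 M
(x/C₀ = 0.047% < 5%, so the approximation holds.)
pH = −log[H+] = −log(1.41 × 10^-5) = 4.85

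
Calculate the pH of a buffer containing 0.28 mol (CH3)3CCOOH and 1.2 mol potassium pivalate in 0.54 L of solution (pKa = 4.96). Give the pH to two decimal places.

Using pH = pKa + log([base]/[acid]) with [base]/[acid] = 1.2/0.28:
pH = 4.96 + (+0.632) = 5.59

pH = 5.59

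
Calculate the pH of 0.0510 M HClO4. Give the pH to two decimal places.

HClO4 is a strong acid and dissociates completely, so [H+] = 0.0510 M.
pH = -log(0.051) = 1.29

pH = 1.29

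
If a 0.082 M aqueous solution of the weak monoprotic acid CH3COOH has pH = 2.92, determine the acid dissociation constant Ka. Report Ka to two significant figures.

[H+] = 10^(-2.92) = 1.20 × 10^-3 M
At equilibrium [HA] = 0.082 − 1.20 × 10^-3 = 8.08 × 10^-2 M
Ka = [H+][A-]/[HA] = (1.20 × 10^-3)² / 8.08 × 10^-2 = 1.8 × 10^-5

Ka = 1.8 × 10^-5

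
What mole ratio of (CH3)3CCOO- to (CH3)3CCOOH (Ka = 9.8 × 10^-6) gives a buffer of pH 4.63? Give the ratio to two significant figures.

ratio = 0.42

pKa = -log(9.8 × 10^-6) = 5.009
pH = pKa + log(r) ⇒ log(r) = 4.63 − 5.009 = -0.379
r = [(CH3)3CCOO-]/[(CH3)3CCOOH] = 10^(-0.379) = 0.418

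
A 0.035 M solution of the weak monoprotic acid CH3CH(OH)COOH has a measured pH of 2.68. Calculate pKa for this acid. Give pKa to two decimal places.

pKa = 3.88

[H+] = 10^(-2.68) = 2.09 × 10^-3 M
At equilibrium [HA] = 0.035 − 2.09 × 10^-3 = 3.29 × 10^-2 M
Ka = [H+][A-]/[HA] = (2.09 × 10^-3)² / 3.29 × 10^-2 = 1.33 × 10^-4
pKa = -log(1.33 × 10^-4) = 3.88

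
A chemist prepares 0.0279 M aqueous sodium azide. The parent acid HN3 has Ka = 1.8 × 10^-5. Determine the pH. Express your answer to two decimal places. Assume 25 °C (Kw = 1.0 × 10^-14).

pH = 8.60

N3- is the conjugate base of the weak acid HN3.
Kb = Kw/Ka = 1.0×10^-14 / 1.8 × 10^-5 = 5.56 × 10^-10
Kb = [OH-]²/(0.0279 − [OH-]) = 5.56 × 10^-10
Assume [OH-] ≪ 0.0279: [OH-] ≈ √(5.56 × 10^-10 × 0.0279) = 3.94 × 10^-6 M
([OH-]/C₀ = 0.014% < 5%, so the approximation holds.)
pOH = −log(3.94 × 10^-6) = 5.40; pH = 14.00 − 5.40 = 8.60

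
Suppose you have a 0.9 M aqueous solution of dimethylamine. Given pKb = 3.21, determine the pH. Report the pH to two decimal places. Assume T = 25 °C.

pH = 12.37

(CH3)2NH + H2O ⇌ (CH3)2NH2+ + OH-
Kb = 10^(−3.21) = 6.17 × 10^-4
Let x = [OH-] at equilibrium. Kb = x²/(0.9 − x).
Since Kb ≪ C₀, x ≈ √(Kb·C₀) = 2.36 × 10^-2 M.
Check: 2.6% ionized — well under 5%, approximation valid.
pOH = 1.63, so pH = 14.00 − pOH = 12.37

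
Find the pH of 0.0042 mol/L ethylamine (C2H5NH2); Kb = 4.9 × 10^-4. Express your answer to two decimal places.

pH = 11.08

C2H5NH2 + H2O ⇌ C2H5NH3+ + OH-
Kb = [OH-]²/(0.0042 − [OH-]) = 4.9 × 10^-4
[OH-] is not negligible relative to C₀; solve [OH-]² + 0.00049·[OH-] − 2.06e-06 = 0.
[OH-] = (−Kb + √(Kb² + 4·Kb·C₀))/2 = 1.21 × 10^-3 M
pOH = −log(1.21 × 10^-3) = 2.92; pH = 14.00 − 2.92 = 11.08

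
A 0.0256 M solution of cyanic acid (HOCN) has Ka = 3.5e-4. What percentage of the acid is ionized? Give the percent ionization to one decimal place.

11.0%

HOCN ⇌ OCN- + H+; let x = [H+] at equilibrium.
Solve x² + 0.00035x − 8.96e-06 = 0 → x = 2.82 × 10^-3 M
Fraction ionized = 2.82 × 10^-3 / 0.0256 = 0.1102 → 11.0%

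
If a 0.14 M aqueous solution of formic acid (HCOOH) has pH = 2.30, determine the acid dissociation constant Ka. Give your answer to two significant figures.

Ka = 1.9 × 10^-4

[H+] = 10^(-2.30) = 5.01 × 10^-3 M
At equilibrium [HA] = 0.14 − 5.01 × 10^-3 = 1.35 × 10^-1 M
Ka = [H+][A-]/[HA] = (5.01 × 10^-3)² / 1.35 × 10^-1 = 1.9 × 10^-4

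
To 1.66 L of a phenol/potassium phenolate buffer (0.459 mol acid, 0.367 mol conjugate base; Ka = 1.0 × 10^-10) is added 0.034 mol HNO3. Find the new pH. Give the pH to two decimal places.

Added H+ converts C6H5O- to C6H5OH: C6H5OH → 0.493 mol, C6H5O- → 0.333 mol.
pKa = −log(1.0 × 10^-10) = 10.000
pH = pKa + log([A⁻]/[HA]) = 10.000 + log(0.333/0.493) = 10.000 -0.170

pH = 9.83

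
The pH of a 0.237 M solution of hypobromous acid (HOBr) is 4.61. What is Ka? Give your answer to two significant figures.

[H+] = 10^(-4.61) = 2.45 × 10^-5 M
At equilibrium [HA] = 0.237 − 2.45 × 10^-5 = 2.37 × 10^-1 M
Ka = [H+][A-]/[HA] = (2.45 × 10^-5)² / 2.37 × 10^-1 = 2.5 × 10^-9

Ka = 2.5 × 10^-9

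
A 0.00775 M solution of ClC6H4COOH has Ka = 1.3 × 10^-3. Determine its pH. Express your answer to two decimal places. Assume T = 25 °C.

ClC6H4COOH ⇌ ClC6H4COO- + H+
Let x = [H+] at equilibrium. Ka = x²/(0.00775 − x).
x is not negligible relative to C₀; solve x² + 0.0013·x − 1.01e-05 = 0.
x = [−0.0013 + √(0.0013² + 4.03e-05)]/2 = 2.59 × 10^-3 M
pH = −log[H+] = −log(2.59 × 10^-3) = 2.59

pH = 2.59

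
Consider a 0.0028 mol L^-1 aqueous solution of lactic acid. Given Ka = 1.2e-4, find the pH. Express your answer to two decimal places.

pH = 3.28

CH3CH(OH)COOH ⇌ CH3CH(OH)COO- + H+
From the ICE table, Ka = [H+]²/(0.0028 − [H+]) = 1.2 × 10^-4.
The 5% rule fails; solving [H+]² + Ka·[H+] − Ka·C₀ = 0 exactly:
[H+] = (−Ka + √(Ka² + 4·Ka·C₀))/2 = 5.23 × 10^-4 M
pH = −log[H+] = −log(5.23 × 10^-4) = 3.28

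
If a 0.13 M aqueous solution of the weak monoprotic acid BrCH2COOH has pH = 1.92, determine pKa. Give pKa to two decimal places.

pKa = 2.91

[H+] = 10^(-1.92) = 1.20 × 10^-2 M
At equilibrium [HA] = 0.13 − 1.20 × 10^-2 = 1.18 × 10^-1 M
Ka = [H+][A-]/[HA] = (1.20 × 10^-2)² / 1.18 × 10^-1 = 1.22 × 10^-3
pKa = -log(1.22 × 10^-3) = 2.91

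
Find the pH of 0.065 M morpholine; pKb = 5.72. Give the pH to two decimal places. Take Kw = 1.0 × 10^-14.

pH = 10.55

C4H8ONH + H2O ⇌ C4H8ONH2+ + OH-
Kb = 10^(−5.72) = 1.91 × 10^-6
Let x = [OH-] at equilibrium. Kb = x²/(0.065 − x).
Since Kb ≪ C₀, x ≈ √(Kb·C₀) = 3.52 × 10^-4 M.
pOH = −log(3.52 × 10^-4) = 3.45; pH = 14.00 − 3.45 = 10.55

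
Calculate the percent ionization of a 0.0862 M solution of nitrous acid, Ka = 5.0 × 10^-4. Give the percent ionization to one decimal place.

7.3%

HNO2 ⇌ NO2- + H+; let x = [H+] at equilibrium.
Ka = x²/(C₀ − x); solving the quadratic gives x = 6.32 × 10^-3 M.
Fraction ionized = 6.32 × 10^-3 / 0.0862 = 0.0733 → 7.3%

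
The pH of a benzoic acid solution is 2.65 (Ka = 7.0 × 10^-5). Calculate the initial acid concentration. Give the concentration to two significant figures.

[H+] = 10^(-2.65) = 2.24 × 10^-3 M = x
Ka = x²/(C₀ − x) ⇒ C₀ = x + x²/Ka
C₀ = 2.24 × 10^-3 + (2.24 × 10^-3)²/(7.0 × 10^-5) = 7.39 × 10^-2 M

C₀ = 7.4 × 10^-2 M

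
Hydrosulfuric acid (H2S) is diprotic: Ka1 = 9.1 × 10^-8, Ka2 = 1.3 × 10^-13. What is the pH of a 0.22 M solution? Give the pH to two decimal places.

Ka1 ≫ Ka2, so treat the first dissociation as the only significant source of H+.
Ka1 = x²/(0.22 − x) = 9.1 × 10^-8
x ≈ √(9.1 × 10^-8 × 0.22) = 1.41 × 10^-4 M
pH = −log(1.41 × 10^-4) = 3.85

pH = 3.85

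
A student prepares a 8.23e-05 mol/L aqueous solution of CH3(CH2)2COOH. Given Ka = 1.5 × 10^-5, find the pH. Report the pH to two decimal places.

CH3(CH2)2COOH ⇌ CH3(CH2)2COO- + H+
Let x = [H+] at equilibrium. Ka = x²/(8.23e-05 − x).
The 5% rule fails; solving x² + Ka·x − Ka·C₀ = 0 exactly:
x = [−1.5e-05 + √(1.5e-05² + 4.94e-09)]/2 = 2.84 × 10^-5 M
pH = −log[H+] = −log(2.84 × 10^-5) = 4.55

pH = 4.55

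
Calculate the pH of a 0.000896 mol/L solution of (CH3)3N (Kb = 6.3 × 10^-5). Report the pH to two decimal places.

pH = 10.32

(CH3)3N + H2O ⇌ (CH3)3NH+ + OH-
From the ICE table, Kb = [OH-]²/(0.000896 − [OH-]) = 6.3 × 10^-5.
[OH-] is not negligible relative to C₀; solve [OH-]² + 6.3e-05·[OH-] − 5.64e-08 = 0.
[OH-] = [−6.3e-05 + √(6.3e-05² + 2.26e-07)]/2 = 2.08 × 10^-4 M
pOH = −log(2.08 × 10^-4) = 3.68; pH = 14.00 − 3.68 = 10.32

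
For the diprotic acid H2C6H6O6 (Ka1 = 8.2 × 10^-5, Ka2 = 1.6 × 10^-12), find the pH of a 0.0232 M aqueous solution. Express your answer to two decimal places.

pH = 2.87

Ka1 ≫ Ka2, so treat the first dissociation as the only significant source of H+.
Ka1 = x²/(0.0232 − x) = 8.2 × 10^-5
Solving the quadratic: x = (−Ka1 + √(Ka1² + 4·Ka1·C₀))/2 = 1.34 × 10^-3 M
pH = −log(1.34 × 10^-3) = 2.87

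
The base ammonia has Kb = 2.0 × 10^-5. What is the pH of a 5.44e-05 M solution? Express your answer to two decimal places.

NH3 + H2O ⇌ NH4+ + OH-
From the ICE table, Kb = x²/(5.44e-05 − x) = 2.0 × 10^-5.
The 5% rule fails; solving x² + Kb·x − Kb·C₀ = 0 exactly:
x = (−Kb + √(Kb² + 4·Kb·C₀))/2 = 2.45 × 10^-5 M
pOH = 4.61, so pH = 14.00 − pOH = 9.39

pH = 9.39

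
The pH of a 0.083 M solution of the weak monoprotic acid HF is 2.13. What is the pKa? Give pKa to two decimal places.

pKa = 3.14

[H+] = 10^(-2.13) = 7.41 × 10^-3 M
At equilibrium [HA] = 0.083 − 7.41 × 10^-3 = 7.56 × 10^-2 M
Ka = [H+][A-]/[HA] = (7.41 × 10^-3)² / 7.56 × 10^-2 = 7.26 × 10^-4
pKa = -log(7.26 × 10^-4) = 3.14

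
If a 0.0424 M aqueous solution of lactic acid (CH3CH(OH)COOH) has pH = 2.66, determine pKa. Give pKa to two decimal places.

pKa = 3.92

[H+] = 10^(-2.66) = 2.19 × 10^-3 M
At equilibrium [HA] = 0.0424 − 2.19 × 10^-3 = 4.02 × 10^-2 M
Ka = [H+][A-]/[HA] = (2.19 × 10^-3)² / 4.02 × 10^-2 = 1.19 × 10^-4
pKa = -log(1.19 × 10^-4) = 3.92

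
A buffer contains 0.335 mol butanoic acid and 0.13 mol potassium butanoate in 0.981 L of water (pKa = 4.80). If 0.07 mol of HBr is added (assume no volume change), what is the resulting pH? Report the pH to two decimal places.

pH = 3.97

Added H+ converts CH3(CH2)2COO- to CH3(CH2)2COOH: CH3(CH2)2COOH → 0.405 mol, CH3(CH2)2COO- → 0.06 mol.
pH = pKa + log([A⁻]/[HA]) = 4.80 + log(0.06/0.405) = 4.80 -0.829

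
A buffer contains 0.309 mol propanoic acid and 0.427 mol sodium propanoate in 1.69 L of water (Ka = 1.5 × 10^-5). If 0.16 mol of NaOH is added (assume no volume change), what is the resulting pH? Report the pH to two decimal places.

pH = 5.42

After neutralization: n(CH3CH2COOH) = 0.149 mol, n(CH3CH2COO-) = 0.587 mol.
pKa = −log(1.5 × 10^-5) = 4.824
pH = pKa + log(n_CH3CH2COO-/n_CH3CH2COOH) = 4.824 + log(0.587/0.149) = 4.824 + (+0.595)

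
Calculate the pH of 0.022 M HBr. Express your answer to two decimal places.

HBr is a strong acid and dissociates completely, so [H+] = 0.022 M.
pH = -log(0.022) = 1.66

pH = 1.66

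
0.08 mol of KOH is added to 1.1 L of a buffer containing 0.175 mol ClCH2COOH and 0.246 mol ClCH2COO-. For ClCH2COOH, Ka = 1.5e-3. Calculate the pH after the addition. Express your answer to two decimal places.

OH- converts ClCH2COOH to ClCH2COO-: ClCH2COOH → 0.095 mol, ClCH2COO- → 0.326 mol.
pKa = −log(1.5 × 10^-3) = 2.824
pH = pKa + log(n_ClCH2COO-/n_ClCH2COOH) = 2.824 + log(0.326/0.095) = 2.824 + (+0.535)

pH = 3.36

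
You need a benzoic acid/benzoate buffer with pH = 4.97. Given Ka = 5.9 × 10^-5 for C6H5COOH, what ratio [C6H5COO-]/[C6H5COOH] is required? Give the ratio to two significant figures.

ratio = 5.5

pKa = -log(5.9 × 10^-5) = 4.229
pH = pKa + log(r) ⇒ log(r) = 4.97 − 4.229 = +0.741
r = [C6H5COO-]/[C6H5COOH] = 10^(+0.741) = 5.51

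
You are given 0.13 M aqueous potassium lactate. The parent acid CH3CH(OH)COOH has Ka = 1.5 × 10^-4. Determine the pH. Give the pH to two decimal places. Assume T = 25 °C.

pH = 8.47

CH3CH(OH)COO- is the conjugate base of the weak acid CH3CH(OH)COOH.
Kb = Kw/Ka = 1.0×10^-14 / 1.5 × 10^-4 = 6.67 × 10^-11
From the ICE table, Kb = [OH-]²/(0.13 − [OH-]) = 6.67 × 10^-11.
Assume [OH-] ≪ 0.13: [OH-] ≈ √(6.67 × 10^-11 × 0.13) = 2.94 × 10^-6 M
([OH-]/C₀ = 0.0023% < 5%, so the approximation holds.)
pOH = 5.53, so pH = 14.00 − pOH = 8.47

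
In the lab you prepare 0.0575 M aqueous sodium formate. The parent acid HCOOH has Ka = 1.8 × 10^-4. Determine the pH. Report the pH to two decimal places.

pH = 8.25

HCOO- is the conjugate base of the weak acid HCOOH.
Kb = Kw/Ka = 1.0×10^-14 / 1.8 × 10^-4 = 5.56 × 10^-11
From the ICE table, Kb = [OH-]²/(0.0575 − [OH-]) = 5.56 × 10^-11.
Assume [OH-] ≪ 0.0575: [OH-] ≈ √(5.56 × 10^-11 × 0.0575) = 1.79 × 10^-6 M
Check: 0.0031% ionized — well under 5%, approximation valid.
pOH = −log(1.79 × 10^-6) = 5.75; pH = 14.00 − 5.75 = 8.25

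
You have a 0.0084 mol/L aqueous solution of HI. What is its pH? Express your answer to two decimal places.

pH = 2.08

HI is a strong acid and dissociates completely, so [H+] = 0.0084 M.
pH = -log(0.0084) = 2.08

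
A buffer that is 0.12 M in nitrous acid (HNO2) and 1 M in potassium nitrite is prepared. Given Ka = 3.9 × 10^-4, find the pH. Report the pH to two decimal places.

pH = 4.33

pKa = −log(3.9 × 10^-4) = 3.409
pH = pKa + log([A⁻]/[HA]) = 3.409 + log(1/0.12)
pH = 3.409 + (+0.921) = 4.33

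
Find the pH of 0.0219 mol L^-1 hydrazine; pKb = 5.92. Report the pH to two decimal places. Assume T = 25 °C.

N2H4 + H2O ⇌ N2H5+ + OH-
Kb = 10^(−5.92) = 1.20 × 10^-6
Kb = [OH-]²/(0.0219 − [OH-]) = 1.20 × 10^-6
Since Kb ≪ C₀, [OH-] ≈ √(Kb·C₀) = 1.62 × 10^-4 M.
([OH-]/C₀ = 0.74% < 5%, so the approximation holds.)
pOH = 3.79, so pH = 14.00 − pOH = 10.21

pH = 10.21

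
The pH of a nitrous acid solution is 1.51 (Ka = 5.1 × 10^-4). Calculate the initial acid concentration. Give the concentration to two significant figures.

C₀ = 1.9 M

[H+] = 10^(-1.51) = 3.09 × 10^-2 M = x
Ka = x²/(C₀ − x) ⇒ C₀ = x + x²/Ka
C₀ = 3.09 × 10^-2 + (3.09 × 10^-2)²/(5.1 × 10^-4) = 1.90 M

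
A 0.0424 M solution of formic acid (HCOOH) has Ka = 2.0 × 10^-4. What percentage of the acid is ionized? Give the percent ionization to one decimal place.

6.6%

HCOOH ⇌ HCOO- + H+; let x = [H+] at equilibrium.
Solve x² + 0.0002x − 8.48e-06 = 0 → x = 2.81 × 10^-3 M
% ionization = x/C₀ × 100% = 2.81 × 10^-3/0.0424 × 100% = 6.6%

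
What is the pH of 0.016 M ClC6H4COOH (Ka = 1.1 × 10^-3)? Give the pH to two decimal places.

pH = 2.43

ClC6H4COOH ⇌ ClC6H4COO- + H+
Ka = [H+]²/(0.016 − [H+]) = 1.1 × 10^-3
The 5% rule fails; solving [H+]² + Ka·[H+] − Ka·C₀ = 0 exactly:
[H+] = (−Ka + √(Ka² + 4·Ka·C₀))/2 = 3.68 × 10^-3 M
pH = −log(3.68 × 10^-3) = 2.43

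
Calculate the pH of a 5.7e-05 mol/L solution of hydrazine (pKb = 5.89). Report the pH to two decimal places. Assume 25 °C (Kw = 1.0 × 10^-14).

N2H4 + H2O ⇌ N2H5+ + OH-
Kb = 10^(−5.89) = 1.29 × 10^-6
From the ICE table, Kb = [OH-]²/(5.7e-05 − [OH-]) = 1.29 × 10^-6.
[OH-] is not negligible relative to C₀; solve [OH-]² + 1.29e-06·[OH-] − 7.35e-11 = 0.
[OH-] = (−Kb + √(Kb² + 4·Kb·C₀))/2 = 7.95 × 10^-6 M
pOH = −log(7.95 × 10^-6) = 5.10; pH = 14.00 − 5.10 = 8.90

pH = 8.90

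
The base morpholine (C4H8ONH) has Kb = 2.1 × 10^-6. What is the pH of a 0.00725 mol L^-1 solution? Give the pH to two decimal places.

C4H8ONH + H2O ⇌ C4H8ONH2+ + OH-
From the ICE table, Kb = x²/(0.00725 − x) = 2.1 × 10^-6.
Neglecting x in the denominator: x = √(2.1 × 10^-6 × 0.00725) = 1.23 × 10^-4 M
Check: 1.7% ionized — well under 5%, approximation valid.
pOH = 3.91, so pH = 14.00 − pOH = 10.09

pH = 10.09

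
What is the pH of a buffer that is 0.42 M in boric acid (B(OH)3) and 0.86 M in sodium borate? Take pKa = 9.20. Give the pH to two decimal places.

Henderson–Hasselbalch: pH = pKa + log([B(OH)4-]/[B(OH)3]) = 9.20 + log(0.86/0.42)
pH = 9.20 + (+0.311) = 9.51

pH = 9.51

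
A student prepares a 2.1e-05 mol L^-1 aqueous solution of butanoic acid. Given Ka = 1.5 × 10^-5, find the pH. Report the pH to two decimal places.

pH = 4.93

CH3(CH2)2COOH ⇌ CH3(CH2)2COO- + H+
From the ICE table, Ka = x²/(2.1e-05 − x) = 1.5 × 10^-5.
The 5% rule fails; solving x² + Ka·x − Ka·C₀ = 0 exactly:
x = (−Ka + √(Ka² + 4·Ka·C₀))/2 = 1.18 × 10^-5 M
pH = −log(1.18 × 10^-5) = 4.93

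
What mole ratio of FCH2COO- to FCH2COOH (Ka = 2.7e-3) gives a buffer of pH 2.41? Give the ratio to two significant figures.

pKa = -log(2.7 × 10^-3) = 2.569
pH = pKa + log(r) ⇒ log(r) = 2.41 − 2.569 = -0.159
r = [FCH2COO-]/[FCH2COOH] = 10^(-0.159) = 0.693

ratio = 0.69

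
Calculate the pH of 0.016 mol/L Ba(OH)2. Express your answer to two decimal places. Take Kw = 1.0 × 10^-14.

pH = 12.51

Ba(OH)2 is a strong base (each formula unit releases 2 OH-); [OH-] = 0.032 M.
pOH = -log(0.032) = 1.49
pH = 14.00 - 1.49 = 12.51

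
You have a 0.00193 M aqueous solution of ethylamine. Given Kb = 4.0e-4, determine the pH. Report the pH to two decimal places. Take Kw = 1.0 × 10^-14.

pH = 10.85

C2H5NH2 + H2O ⇌ C2H5NH3+ + OH-
Let x = [OH-] at equilibrium. Kb = x²/(0.00193 − x).
Here C₀/Kb ≈ 4.83, so the small-x approximation fails. Use the quadratic:
x = [−0.0004 + √(0.0004² + 3.09e-06)]/2 = 7.01 × 10^-4 M
pOH = −log(7.01 × 10^-4) = 3.15; pH = 14.00 − 3.15 = 10.85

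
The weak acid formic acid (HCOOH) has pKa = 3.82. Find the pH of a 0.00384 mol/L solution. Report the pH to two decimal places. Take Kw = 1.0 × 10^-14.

pH = 3.16

HCOOH ⇌ HCOO- + H+
Ka = 10^(−3.82) = 1.51 × 10^-4
Ka = x²/(0.00384 − x) = 1.51 × 10^-4
The 5% rule fails; solving x² + Ka·x − Ka·C₀ = 0 exactly:
x = [−0.000151 + √(0.000151² + 2.32e-06)]/2 = 6.90 × 10^-4 M
pH = −log[H+] = −log(6.90 × 10^-4) = 3.16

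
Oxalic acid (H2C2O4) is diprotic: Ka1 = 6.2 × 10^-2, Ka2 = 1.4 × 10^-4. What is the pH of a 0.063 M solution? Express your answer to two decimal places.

Ka1 ≫ Ka2, so treat the first dissociation as the only significant source of H+.
Ka1 = x²/(0.063 − x) = 6.2 × 10^-2
Solving the quadratic: x = (−Ka1 + √(Ka1² + 4·Ka1·C₀))/2 = 3.88 × 10^-2 M
pH = −log(3.88 × 10^-2) = 1.41

pH = 1.41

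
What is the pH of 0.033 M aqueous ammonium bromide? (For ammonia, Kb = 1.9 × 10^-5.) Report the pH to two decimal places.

NH4+ is the conjugate acid of the weak base NH3.
Ka = Kw/Kb = 1.0×10^-14 / 1.9 × 10^-5 = 5.26 × 10^-10
From the ICE table, Ka = [H+]²/(0.033 − [H+]) = 5.26 × 10^-10.
Neglecting [H+] in the denominator: [H+] = √(5.26 × 10^-10 × 0.033) = 4.17 × 10^-6 M
pH = −log(4.17 × 10^-6) = 5.38

pH = 5.38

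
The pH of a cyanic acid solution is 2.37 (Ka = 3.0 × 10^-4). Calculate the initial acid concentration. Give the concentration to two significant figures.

[H+] = 10^(-2.37) = 4.27 × 10^-3 M = x
Ka = x²/(C₀ − x) ⇒ C₀ = x + x²/Ka
C₀ = 4.27 × 10^-3 + (4.27 × 10^-3)²/(3.0 × 10^-4) = 6.50 × 10^-2 M

C₀ = 6.5 × 10^-2 M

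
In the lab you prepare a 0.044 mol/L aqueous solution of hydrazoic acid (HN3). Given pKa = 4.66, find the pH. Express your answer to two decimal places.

HN3 ⇌ N3- + H+
Ka = 10^(−4.66) = 2.19 × 10^-5
From the ICE table, Ka = [H+]²/(0.044 − [H+]) = 2.19 × 10^-5.
Neglecting [H+] in the denominator: [H+] = √(2.19 × 10^-5 × 0.044) = 9.82 × 10^-4 M
pH = −log(9.82 × 10^-4) = 3.01

pH = 3.01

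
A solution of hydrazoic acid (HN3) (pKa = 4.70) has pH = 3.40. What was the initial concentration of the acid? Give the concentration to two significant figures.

[H+] = 10^(-3.40) = 3.98 × 10^-4 M = x
Ka = 10^(−4.70) = 2.00 × 10^-5
Ka = x²/(C₀ − x) ⇒ C₀ = x + x²/Ka
C₀ = 3.98 × 10^-4 + (3.98 × 10^-4)²/(2.00 × 10^-5) = 8.32 × 10^-3 M

C₀ = 8.3 × 10^-3 M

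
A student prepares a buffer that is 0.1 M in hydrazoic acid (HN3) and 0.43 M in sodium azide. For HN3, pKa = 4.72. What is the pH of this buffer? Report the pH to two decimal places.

pH = 5.35

Using pH = pKa + log([base]/[acid]) with [base]/[acid] = 0.43/0.1:
pH = 4.72 + (+0.633) = 5.35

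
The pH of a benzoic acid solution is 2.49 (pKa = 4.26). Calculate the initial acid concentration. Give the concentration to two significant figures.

[H+] = 10^(-2.49) = 3.24 × 10^-3 M = x
Ka = 10^(−4.26) = 5.50 × 10^-5
Ka = x²/(C₀ − x) ⇒ C₀ = x + x²/Ka
C₀ = 3.24 × 10^-3 + (3.24 × 10^-3)²/(5.50 × 10^-5) = 1.94 × 10^-1 M

C₀ = 1.9 × 10^-1 M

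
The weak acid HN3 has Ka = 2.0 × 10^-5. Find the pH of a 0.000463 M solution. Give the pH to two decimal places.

pH = 4.06

HN3 ⇌ N3- + H+
From the ICE table, Ka = [H+]²/(0.000463 − [H+]) = 2.0 × 10^-5.
[H+] is not negligible relative to C₀; solve [H+]² + 2e-05·[H+] − 9.26e-09 = 0.
[H+] = [−2e-05 + √(2e-05² + 3.7e-08)]/2 = 8.67 × 10^-5 M
pH = −log(8.67 × 10^-5) = 4.06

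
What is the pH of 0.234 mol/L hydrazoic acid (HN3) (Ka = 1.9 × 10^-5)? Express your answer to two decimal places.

pH = 2.68

HN3 ⇌ N3- + H+
Ka = [H+]²/(0.234 − [H+]) = 1.9 × 10^-5
Assume [H+] ≪ 0.234: [H+] ≈ √(1.9 × 10^-5 × 0.234) = 2.11 × 10^-3 M
pH = −log(2.11 × 10^-3) = 2.68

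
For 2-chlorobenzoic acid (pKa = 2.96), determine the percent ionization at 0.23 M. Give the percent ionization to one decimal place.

ClC6H4COOH ⇌ ClC6H4COO- + H+; let x = [H+] at equilibrium.
Ka = 10^(−2.96) = 1.10 × 10^-3
Ka = x²/(C₀ − x); solving the quadratic gives x = 1.54 × 10^-2 M.
% ionization = x/C₀ × 100% = 1.54 × 10^-2/0.23 × 100% = 6.7%

6.7%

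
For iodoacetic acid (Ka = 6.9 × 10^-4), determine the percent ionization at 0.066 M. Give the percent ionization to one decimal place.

ICH2COOH ⇌ ICH2COO- + H+; let x = [H+] at equilibrium.
Solve x² + 0.00069x − 4.55e-05 = 0 → x = 6.41 × 10^-3 M
Fraction ionized = 6.41 × 10^-3 / 0.066 = 0.0971 → 9.7%

9.7%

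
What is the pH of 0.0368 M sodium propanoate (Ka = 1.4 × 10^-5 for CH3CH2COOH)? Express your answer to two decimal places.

CH3CH2COO- is the conjugate base of the weak acid CH3CH2COOH.
Kb = Kw/Ka = 1.0×10^-14 / 1.4 × 10^-5 = 7.14 × 10^-10
From the ICE table, Kb = [OH-]²/(0.0368 − [OH-]) = 7.14 × 10^-10.
Assume [OH-] ≪ 0.0368: [OH-] ≈ √(7.14 × 10^-10 × 0.0368) = 5.13 × 10^-6 M
([OH-]/C₀ = 0.014% < 5%, so the approximation holds.)
pOH = −log(5.13 × 10^-6) = 5.29; pH = 14.00 − 5.29 = 8.71

pH = 8.71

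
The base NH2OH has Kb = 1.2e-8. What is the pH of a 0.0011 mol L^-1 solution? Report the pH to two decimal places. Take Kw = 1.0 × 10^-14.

NH2OH + H2O ⇌ NH3OH+ + OH-
From the ICE table, Kb = x²/(0.0011 − x) = 1.2 × 10^-8.
Assume x ≪ 0.0011: x ≈ √(1.2 × 10^-8 × 0.0011) = 3.63 × 10^-6 M
pOH = −log(3.63 × 10^-6) = 5.44; pH = 14.00 − 5.44 = 8.56

pH = 8.56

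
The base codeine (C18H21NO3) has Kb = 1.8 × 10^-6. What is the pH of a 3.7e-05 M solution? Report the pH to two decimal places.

pH = 8.86

C18H21NO3 + H2O ⇌ C18H22NO3+ + OH-
Kb = x²/(3.7e-05 − x) = 1.8 × 10^-6
The 5% rule fails; solving x² + Kb·x − Kb·C₀ = 0 exactly:
x = (−Kb + √(Kb² + 4·Kb·C₀))/2 = 7.31 × 10^-6 M
pOH = −log(7.31 × 10^-6) = 5.14; pH = 14.00 − 5.14 = 8.86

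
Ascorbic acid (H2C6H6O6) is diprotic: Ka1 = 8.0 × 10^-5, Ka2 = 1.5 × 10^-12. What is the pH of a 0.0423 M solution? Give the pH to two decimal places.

Ka1 ≫ Ka2, so treat the first dissociation as the only significant source of H+.
Ka1 = x²/(0.0423 − x) = 8.0 × 10^-5
x ≈ √(8.0 × 10^-5 × 0.0423) = 1.84 × 10^-3 M
pH = −log(1.84 × 10^-3) = 2.74

pH = 2.74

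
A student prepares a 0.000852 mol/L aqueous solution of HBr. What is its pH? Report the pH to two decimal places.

pH = 3.07

HBr is a strong acid and dissociates completely, so [H+] = 0.000852 M.
pH = -log(0.000852) = 3.07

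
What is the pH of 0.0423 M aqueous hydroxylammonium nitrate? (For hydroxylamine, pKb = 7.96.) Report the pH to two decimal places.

NH3OH+ is the conjugate acid of the weak base NH2OH.
Kb = 10^(−7.96) = 1.10 × 10^-8
Ka = Kw/Kb = 1.0×10^-14 / 1.10 × 10^-8 = 9.09 × 10^-7
Let x = [H+] at equilibrium. Ka = x²/(0.0423 − x).
Neglecting x in the denominator: x = √(9.09 × 10^-7 × 0.0423) = 1.96 × 10^-4 M
Check: 0.46% ionized — well under 5%, approximation valid.
pH = −log(1.96 × 10^-4) = 3.71

pH = 3.71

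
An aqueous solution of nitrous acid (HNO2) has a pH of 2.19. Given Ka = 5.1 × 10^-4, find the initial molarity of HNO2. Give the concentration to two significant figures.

C₀ = 8.8 × 10^-2 M

[H+] = 10^(-2.19) = 6.46 × 10^-3 M = x
Ka = x²/(C₀ − x) ⇒ C₀ = x + x²/Ka
C₀ = 6.46 × 10^-3 + (6.46 × 10^-3)²/(5.1 × 10^-4) = 8.83 × 10^-2 M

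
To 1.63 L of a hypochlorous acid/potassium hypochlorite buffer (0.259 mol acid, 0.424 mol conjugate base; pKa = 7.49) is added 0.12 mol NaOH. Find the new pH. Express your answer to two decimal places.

pH = 8.08

OH- converts HOCl to OCl-: HOCl → 0.139 mol, OCl- → 0.544 mol.
Henderson–Hasselbalch with mole ratio 0.544/0.139: pH = 7.49 + (+0.593)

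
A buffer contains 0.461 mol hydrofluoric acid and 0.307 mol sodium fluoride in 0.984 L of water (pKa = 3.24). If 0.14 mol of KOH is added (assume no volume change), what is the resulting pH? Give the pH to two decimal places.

pH = 3.38

OH- converts HF to F-: HF → 0.321 mol, F- → 0.447 mol.
pH = pKa + log([A⁻]/[HA]) = 3.24 + log(0.447/0.321) = 3.24 +0.144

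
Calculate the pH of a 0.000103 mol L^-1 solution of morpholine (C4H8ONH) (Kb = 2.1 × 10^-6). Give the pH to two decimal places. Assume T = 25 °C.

pH = 9.14

C4H8ONH + H2O ⇌ C4H8ONH2+ + OH-
From the ICE table, Kb = [OH-]²/(0.000103 − [OH-]) = 2.1 × 10^-6.
The 5% rule fails; solving [OH-]² + Kb·[OH-] − Kb·C₀ = 0 exactly:
[OH-] = [−2.1e-06 + √(2.1e-06² + 8.65e-10)]/2 = 1.37 × 10^-5 M
pOH = −log(1.37 × 10^-5) = 4.86; pH = 14.00 − 4.86 = 9.14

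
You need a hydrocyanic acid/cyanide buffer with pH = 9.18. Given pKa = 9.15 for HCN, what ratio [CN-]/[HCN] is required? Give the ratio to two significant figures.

pH = pKa + log(r) ⇒ log(r) = 9.18 − 9.15 = +0.03
r = [CN-]/[HCN] = 10^(+0.03) = 1.07

ratio = 1.1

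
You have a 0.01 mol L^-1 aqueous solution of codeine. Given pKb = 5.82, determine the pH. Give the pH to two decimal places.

pH = 10.09

C18H21NO3 + H2O ⇌ C18H22NO3+ + OH-
Kb = 10^(−5.82) = 1.51 × 10^-6
From the ICE table, Kb = [OH-]²/(0.01 − [OH-]) = 1.51 × 10^-6.
Assume [OH-] ≪ 0.01: [OH-] ≈ √(1.51 × 10^-6 × 0.01) = 1.23 × 10^-4 M
pOH = −log(1.23 × 10^-4) = 3.91; pH = 14.00 − 3.91 = 10.09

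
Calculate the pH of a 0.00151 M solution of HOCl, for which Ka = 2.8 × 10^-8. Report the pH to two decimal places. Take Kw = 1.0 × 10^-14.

pH = 5.19

HOCl ⇌ OCl- + H+
From the ICE table, Ka = [H+]²/(0.00151 − [H+]) = 2.8 × 10^-8.
Since Ka ≪ C₀, [H+] ≈ √(Ka·C₀) = 6.50 × 10^-6 M.
([H+]/C₀ = 0.43% < 5%, so the approximation holds.)
pH = −log(6.50 × 10^-6) = 5.19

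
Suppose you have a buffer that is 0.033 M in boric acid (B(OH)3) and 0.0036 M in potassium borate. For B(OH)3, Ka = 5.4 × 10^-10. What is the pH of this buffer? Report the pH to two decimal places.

pKa = −log(5.4 × 10^-10) = 9.268
Using pH = pKa + log([base]/[acid]) with [base]/[acid] = 0.0036/0.033:
pH = 9.268 + (-0.962) = 8.31

pH = 8.31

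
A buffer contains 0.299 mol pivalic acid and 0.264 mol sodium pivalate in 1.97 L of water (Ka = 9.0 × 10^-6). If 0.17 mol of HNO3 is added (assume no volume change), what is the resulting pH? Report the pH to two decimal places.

Added H+ converts (CH3)3CCOO- to (CH3)3CCOOH: (CH3)3CCOOH → 0.469 mol, (CH3)3CCOO- → 0.094 mol.
pKa = −log(9.0 × 10^-6) = 5.046
pH = pKa + log([A⁻]/[HA]) = 5.046 + log(0.094/0.469) = 5.046 -0.698

pH = 4.35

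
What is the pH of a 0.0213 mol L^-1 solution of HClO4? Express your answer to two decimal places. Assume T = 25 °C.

HClO4 is a strong acid and dissociates completely, so [H+] = 0.0213 M.
pH = -log(0.0213) = 1.67

pH = 1.67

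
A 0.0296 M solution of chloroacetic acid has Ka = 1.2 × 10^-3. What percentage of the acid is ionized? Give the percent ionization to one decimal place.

18.2%

ClCH2COOH ⇌ ClCH2COO- + H+; let x = [H+] at equilibrium.
Ka = x²/(C₀ − x); solving the quadratic gives x = 5.39 × 10^-3 M.
Fraction ionized = 5.39 × 10^-3 / 0.0296 = 0.1821 → 18.2%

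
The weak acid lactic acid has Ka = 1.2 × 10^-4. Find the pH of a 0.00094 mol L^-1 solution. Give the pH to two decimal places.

CH3CH(OH)COOH ⇌ CH3CH(OH)COO- + H+
From the ICE table, Ka = x²/(0.00094 − x) = 1.2 × 10^-4.
x is not negligible relative to C₀; solve x² + 0.00012·x − 1.13e-07 = 0.
x = (−Ka + √(Ka² + 4·Ka·C₀))/2 = 2.81 × 10^-4 M
pH = −log(2.81 × 10^-4) = 3.55

pH = 3.55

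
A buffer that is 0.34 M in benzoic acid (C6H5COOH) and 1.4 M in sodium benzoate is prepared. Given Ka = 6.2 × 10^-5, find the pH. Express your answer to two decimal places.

pH = 4.82

pKa = −log(6.2 × 10^-5) = 4.208
Henderson–Hasselbalch: pH = pKa + log([C6H5COO-]/[C6H5COOH]) = 4.208 + log(1.4/0.34)
pH = 4.208 + (+0.615) = 4.82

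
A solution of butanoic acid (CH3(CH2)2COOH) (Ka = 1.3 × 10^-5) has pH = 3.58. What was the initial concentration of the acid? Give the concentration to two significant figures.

C₀ = 5.6 × 10^-3 M

[H+] = 10^(-3.58) = 2.63 × 10^-4 M = x
Ka = x²/(C₀ − x) ⇒ C₀ = x + x²/Ka
C₀ = 2.63 × 10^-4 + (2.63 × 10^-4)²/(1.3 × 10^-5) = 5.58 × 10^-3 M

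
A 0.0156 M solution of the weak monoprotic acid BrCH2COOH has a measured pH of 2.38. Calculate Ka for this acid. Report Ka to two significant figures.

Ka = 1.5 × 10^-3

[H+] = 10^(-2.38) = 4.17 × 10^-3 M
At equilibrium [HA] = 0.0156 − 4.17 × 10^-3 = 1.14 × 10^-2 M
Ka = [H+][A-]/[HA] = (4.17 × 10^-3)² / 1.14 × 10^-2 = 1.5 × 10^-3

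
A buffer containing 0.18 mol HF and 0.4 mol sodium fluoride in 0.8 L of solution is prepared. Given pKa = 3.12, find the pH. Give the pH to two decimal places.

pH = 3.47

pH = pKa + log([A⁻]/[HA]) = 3.12 + log(0.4/0.18)
pH = 3.12 + (+0.347) = 3.47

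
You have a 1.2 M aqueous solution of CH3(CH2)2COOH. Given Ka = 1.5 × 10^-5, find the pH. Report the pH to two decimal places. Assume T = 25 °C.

CH3(CH2)2COOH ⇌ CH3(CH2)2COO- + H+
From the ICE table, Ka = [H+]²/(1.2 − [H+]) = 1.5 × 10^-5.
Assume [H+] ≪ 1.2: [H+] ≈ √(1.5 × 10^-5 × 1.2) = 4.24 × 10^-3 M
pH = −log[H+] = −log(4.24 × 10^-3) = 2.37

pH = 2.37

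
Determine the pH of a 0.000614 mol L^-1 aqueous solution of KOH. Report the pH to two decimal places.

KOH is a strong base; [OH-] = 0.000614 M.
pOH = -log(0.000614) = 3.21
pH = 14.00 - 3.21 = 10.79

pH = 10.79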